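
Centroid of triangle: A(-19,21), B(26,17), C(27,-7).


Gx = (-19+26+27)/3 = 34/3 = 11.3333
Gy = (21+17- 7)/3 = 31/3 = 10.3333

G = (11.3333, 10.3333)


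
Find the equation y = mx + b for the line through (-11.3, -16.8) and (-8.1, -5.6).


m = (11.2)/(3.2) = 3.5000
b = y1 - m*x1 = -16.8 - (11.2*(-11.3))/(3.2) = -16.8 + 39.5500 = 22.7500

y = 3.5000x + 22.7500


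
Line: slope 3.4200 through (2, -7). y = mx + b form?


y + 7 = 3.4200(x - 2)
y = 3.4200x - 7 - 3.4200*2
y = 3.4200x - 13.8400

y = 3.4200x - 13.8400


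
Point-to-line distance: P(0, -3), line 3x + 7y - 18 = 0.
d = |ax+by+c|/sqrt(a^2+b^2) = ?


|3*0 + 7*(-3) - 18| = |-39| = 39
sqrt(9 + 49) = sqrt(58) = 7.6158
d = 39/sqrt(58) = 5.1210

5.1210


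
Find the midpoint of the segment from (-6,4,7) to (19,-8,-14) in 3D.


Mx = (-6+19)/2 = 6.5000
My = (4- 8)/2 = -2.0000
Mz = (7- 14)/2 = -3.5000

M = (6.5000, -2.0000, -3.5000)


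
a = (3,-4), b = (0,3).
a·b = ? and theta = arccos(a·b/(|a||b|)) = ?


a·b = 3*0 - 4*3 = 0 - 12 = -12
|a| = sqrt(9+16) = 5.0000
|b| = sqrt(0+9) = 3.0000
cos(theta) = -12/(sqrt(25)*sqrt(9)) = -12/sqrt(225) = -0.800000
theta = arccos(-12/sqrt(225)) = 143.1301 degrees

a·b = -12, theta = 143.1301 deg


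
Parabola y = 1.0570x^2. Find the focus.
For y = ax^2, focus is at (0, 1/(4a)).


a = 1.0570
4a = 4.2280
focus = (0, 1/4.2280) = (0, 0.2365)

Focus = (0, 0.2365)


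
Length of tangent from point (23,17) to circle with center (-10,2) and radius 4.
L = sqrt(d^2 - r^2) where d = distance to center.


d = sqrt((23+ 10)^2 + (17-2)^2) = sqrt(1089+225) = 36.2491
L = sqrt(1314.0000 - 16) = sqrt(1298.0000) = 36.0278

36.0278


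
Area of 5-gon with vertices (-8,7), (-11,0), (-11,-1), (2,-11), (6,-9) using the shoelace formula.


sum(xi*y_{i+1}) = -8*0 - 11*(-1) - 11*(-11) + 2*(-9) + 6*7 = 156
sum(yi*x_{i+1}) = 7*(-11) + 0*(-11) - 1*2 - 11*6 - 9*(-8) = -73
Area = |156 + 73|/2 = 229/2 = 114.5000

114.5000 sq units


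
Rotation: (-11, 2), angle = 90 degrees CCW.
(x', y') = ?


cos(90) = 0, sin(90) = 1
x' = -11*0 - 2*1 = -2
y' = -11*1 + 2*0 = -11

(-2, -11)


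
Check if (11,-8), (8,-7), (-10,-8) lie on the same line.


11*(-7+ 8) + 8*(-8+ 8) - 10*(-8+ 7)
= 11 + 0 + 10 = 21

No, not collinear (determinant = 21)


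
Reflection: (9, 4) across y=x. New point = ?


Reflection rule for y=x: (y, x)
(9, 4) -> (4, 9)

(4, 9)


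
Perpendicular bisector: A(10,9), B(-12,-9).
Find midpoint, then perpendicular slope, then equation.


Midpoint = (-1, 0)
Slope of AB = dy/dx = -18/(-22) = 0.8182
Perp slope = -dx/dy = -22/18 = -1.2222
b = My - (perp slope)*Mx = 0 + (-22*(-1))/(-18) = 0 - 1.2222 = -1.2222

y = -1.2222x - 1.2222


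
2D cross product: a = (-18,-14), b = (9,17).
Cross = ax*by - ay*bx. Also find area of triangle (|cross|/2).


cross = -18*17 + 14*9 = -306 + 126 = -180
Triangle area = |-180|/2 = 180/2 = 90.0000

cross = -180, triangle area = 90.0000


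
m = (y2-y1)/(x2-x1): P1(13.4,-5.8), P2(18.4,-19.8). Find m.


dy = -19.8 + 5.8 = -14.0
dx = 18.4 - 13.4 = 5
m = -14.0/5 = -2.8000

m = -2.8000


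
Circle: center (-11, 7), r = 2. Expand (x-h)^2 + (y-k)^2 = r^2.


(x+ 11)^2 + (y-7)^2 = 2^2
D = -2h = 22, E = -2k = -14
F = h^2+k^2-r^2 = 121+49-4 = 166

x^2 + y^2 + 22x - 14y + 166 = 0


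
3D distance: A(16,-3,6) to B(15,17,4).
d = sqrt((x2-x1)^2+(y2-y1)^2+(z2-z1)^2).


dx=-1, dy=20, dz=-2
d = sqrt(1+400+4) = sqrt(405) = 20.1246

20.1246


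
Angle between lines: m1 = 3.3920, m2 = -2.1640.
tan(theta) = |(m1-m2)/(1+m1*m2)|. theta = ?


m1-m2 = 5.556
1+m1*m2 = -6.340288
tan(theta) = |5.556/(-6.340288)| = 0.876301
theta = arctan(|5.556/(-6.340288)|) = 41.2281 degrees (acute angle)

41.2281 degrees


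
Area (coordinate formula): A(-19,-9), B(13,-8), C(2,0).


-19*(-8-0) = 152
13*(0+ 9) = 117
2*(-9+ 8) = -2
sum = 267
Area = |267|/2 = 133.5000

133.5000 sq units


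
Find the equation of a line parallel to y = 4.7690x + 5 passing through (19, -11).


Parallel lines have equal slopes.
m2 = 4.7690
b2 = -11 - 4.7690*19 = -101.6110

y = 4.7690x - 101.6110


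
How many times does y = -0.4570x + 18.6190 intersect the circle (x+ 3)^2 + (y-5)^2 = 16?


Substitute y = -0.4570x + 18.6190: (x+ 3)^2 + (-0.4570x+18.6190-5)^2 = 16
Expand to Ax^2 + Bx + C = 0, where b-k = 13.619
A = 1+m^2 = 1.208849
B = 2(m(b-k) - h) = 2(-0.4570*13.619 + 3) = -6.447766
C = h^2 + (b-k)^2 - r^2 = 9 + 185.477161 - 16 = 178.477161
disc = B^2-4AC = 41.5737 - 863.0078 = -821.4341
disc < 0

0 intersection points


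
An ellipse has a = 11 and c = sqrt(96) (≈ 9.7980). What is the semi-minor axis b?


b^2 = 11^2 - (sqrt(96))^2 = 121 - 96 = 25
b = sqrt(25) = 5

b = 5


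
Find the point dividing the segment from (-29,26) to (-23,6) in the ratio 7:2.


Px = (7*(-23) + 2*(-29))/9 = -219/9 = -24.3333
Py = (7*6 + 2*26)/9 = 94/9 = 10.4444

P = (-24.3333, 10.4444)


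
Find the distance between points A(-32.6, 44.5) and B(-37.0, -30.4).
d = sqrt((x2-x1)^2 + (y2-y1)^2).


dx = -37.0 + 32.6 = -4.4
dy = -30.4 - 44.5 = -74.9
d = sqrt(19.36 + 5610.01) = sqrt(5629.37) = 75.0291

75.0291


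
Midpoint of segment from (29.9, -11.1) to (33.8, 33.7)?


Mx = (29.9 + 33.8)/2 = 63.7/2 = 31.8500
My = (-11.1 + 33.7)/2 = 22.6/2 = 11.3000

(31.8500, 11.3000)


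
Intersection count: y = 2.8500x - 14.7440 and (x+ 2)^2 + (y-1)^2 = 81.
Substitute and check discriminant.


Substitute y = 2.8500x - 14.7440: (x+ 2)^2 + (2.8500x- 14.7440-1)^2 = 81
Expand to Ax^2 + Bx + C = 0, where b-k = -15.744
A = 1+m^2 = 9.1225
B = 2(m(b-k) - h) = 2(2.8500*(-15.744) + 2) = -85.7408
C = h^2 + (b-k)^2 - r^2 = 4 + 247.873536 - 81 = 170.873536
disc = B^2-4AC = 7351.4848 - 6235.1753 = 1116.3095
disc > 0

2 intersection points


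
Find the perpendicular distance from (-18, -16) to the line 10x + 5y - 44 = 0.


|10*(-18) + 5*(-16) - 44| = |-304| = 304
sqrt(100 + 25) = sqrt(125) = 11.1803
d = 304/sqrt(125) = 27.1906

27.1906


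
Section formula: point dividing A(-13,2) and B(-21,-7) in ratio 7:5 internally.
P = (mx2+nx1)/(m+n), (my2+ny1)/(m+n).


Px = (7*(-21) + 5*(-13))/12 = -212/12 = -17.6667
Py = (7*(-7) + 5*2)/12 = -39/12 = -3.2500

P = (-17.6667, -3.2500)


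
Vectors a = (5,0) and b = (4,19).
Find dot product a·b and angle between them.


a·b = 5*4 + 0*19 = 20 + 0 = 20
|a| = sqrt(25+0) = 5.0000
|b| = sqrt(16+361) = 19.4165
cos(theta) = 20/(sqrt(25)*sqrt(377)) = 20/sqrt(9425) = 0.206010
theta = arccos(20/sqrt(9425)) = 78.1113 degrees

a·b = 20, theta = 78.1113 deg


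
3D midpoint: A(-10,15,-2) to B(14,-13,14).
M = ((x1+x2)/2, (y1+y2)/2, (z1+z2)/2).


Mx = (-10+14)/2 = 2.0000
My = (15- 13)/2 = 1.0000
Mz = (-2+14)/2 = 6.0000

M = (2.0000, 1.0000, 6.0000)


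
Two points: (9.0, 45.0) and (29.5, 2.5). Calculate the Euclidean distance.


dx = 29.5 - 9.0 = 20.5
dy = 2.5 - 45.0 = -42.5
d = sqrt(420.25 + 1806.25) = sqrt(2226.5) = 47.1858

47.1858


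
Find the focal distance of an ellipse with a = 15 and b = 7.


c^2 = 15^2 - 7^2 = 225 - 49 = 176
c = sqrt(176) = 13.2665

c = 13.2665


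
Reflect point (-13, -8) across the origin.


Reflection rule for origin: (-x, -y)
(-13, -8) -> (13, 8)

(13, 8)


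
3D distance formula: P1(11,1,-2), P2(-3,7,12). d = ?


dx=-14, dy=6, dz=14
d = sqrt(196+36+196) = sqrt(428) = 20.6882

20.6882


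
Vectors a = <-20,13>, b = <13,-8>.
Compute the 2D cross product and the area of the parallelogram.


cross = -20*(-8) - 13*13 = 160 - 169 = -9
Parallelogram area = |-9| = 9

cross = -9, parallelogram area = 9


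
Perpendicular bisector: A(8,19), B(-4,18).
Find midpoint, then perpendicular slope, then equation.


Midpoint = (2, 18.5)
Slope of AB = dy/dx = -1/(-12) = 0.0833
Perp slope = -dx/dy = -12/1 = -12.0000
b = My - (perp slope)*Mx = 18.5 + (-12*2)/(-1) = 18.5 + 24.0000 = 42.5000

y = -12.0000x + 42.5000


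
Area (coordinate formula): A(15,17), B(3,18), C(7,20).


15*(18-20) = -30
3*(20-17) = 9
7*(17-18) = -7
sum = -28
Area = |-28|/2 = 14.0000

14.0000 sq units


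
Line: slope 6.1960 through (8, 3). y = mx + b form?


y - 3 = 6.1960(x - 8)
y = 6.1960x + 3 - 6.1960*8
y = 6.1960x - 46.5680

y = 6.1960x - 46.5680


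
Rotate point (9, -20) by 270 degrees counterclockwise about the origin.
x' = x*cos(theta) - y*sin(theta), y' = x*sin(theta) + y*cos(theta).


cos(270) = 0, sin(270) = -1
x' = 9*0 + 20*(-1) = -20
y' = 9*(-1) - 20*0 = -9

(-20, -9)


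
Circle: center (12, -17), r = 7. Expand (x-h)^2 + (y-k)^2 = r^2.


(x-12)^2 + (y+ 17)^2 = 7^2
D = -2h = -24, E = -2k = 34
F = h^2+k^2-r^2 = 144+289-49 = 384

x^2 + y^2 - 24x + 34y + 384 = 0


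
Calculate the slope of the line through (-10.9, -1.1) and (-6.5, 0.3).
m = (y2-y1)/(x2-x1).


dy = 0.3 + 1.1 = 1.4
dx = -6.5 + 10.9 = 4.4
m = 1.4/4.4 = 0.3182

m = 0.3182


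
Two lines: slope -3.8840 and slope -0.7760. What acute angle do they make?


m1-m2 = -3.108
1+m1*m2 = 4.013984
tan(theta) = |-3.108/4.013984| = 0.774293
theta = arctan(|-3.108/4.013984|) = 37.7504 degrees (acute angle)

37.7504 degrees


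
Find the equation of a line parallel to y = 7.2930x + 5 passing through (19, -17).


Parallel lines have equal slopes.
m2 = 7.2930
b2 = -17 - 7.2930*19 = -155.5670

y = 7.2930x - 155.5670


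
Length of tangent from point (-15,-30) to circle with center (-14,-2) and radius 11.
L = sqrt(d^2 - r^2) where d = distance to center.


d = sqrt((-15+ 14)^2 + (-30+ 2)^2) = sqrt(1+784) = 28.0179
L = sqrt(785.0000 - 121) = sqrt(664.0000) = 25.7682

25.7682


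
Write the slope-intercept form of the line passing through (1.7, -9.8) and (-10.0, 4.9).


m = (14.7)/(-11.7) = -1.2564
b = y1 - m*x1 = -9.8 - (14.7*1.7)/(-11.7) = -9.8 + 2.1359 = -7.6641

y = -1.2564x - 7.6641


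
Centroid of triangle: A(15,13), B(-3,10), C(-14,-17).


Gx = (15- 3- 14)/3 = -2/3 = -0.6667
Gy = (13+10- 17)/3 = 6/3 = 2.0000

G = (-0.6667, 2.0000)


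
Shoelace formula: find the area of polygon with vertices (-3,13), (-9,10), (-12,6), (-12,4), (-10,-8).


sum(xi*y_{i+1}) = -3*10 - 9*6 - 12*4 - 12*(-8) - 10*13 = -166
sum(yi*x_{i+1}) = 13*(-9) + 10*(-12) + 6*(-12) + 4*(-10) - 8*(-3) = -325
Area = |-166 + 325|/2 = 159/2 = 79.5000

79.5000 sq units


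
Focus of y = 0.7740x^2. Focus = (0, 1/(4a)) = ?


a = 0.7740
4a = 3.0960
focus = (0, 1/3.0960) = (0, 0.3230)

Focus = (0, 0.3230)


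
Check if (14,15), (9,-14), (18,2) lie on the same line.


14*(-14-2) + 9*(2-15) + 18*(15+ 14)
= -224 - 117 + 522 = 181

No, not collinear (determinant = 181)


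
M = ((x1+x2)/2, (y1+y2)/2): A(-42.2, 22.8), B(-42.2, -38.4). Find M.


Mx = (-42.2 - 42.2)/2 = -84.4/2 = -42.2000
My = (22.8 - 38.4)/2 = -15.6/2 = -7.8000

(-42.2000, -7.8000)


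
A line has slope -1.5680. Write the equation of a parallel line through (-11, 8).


Parallel lines have equal slopes.
m2 = -1.5680
b2 = 8 + 1.5680*(-11) = -9.2480

y = -1.5680x - 9.2480


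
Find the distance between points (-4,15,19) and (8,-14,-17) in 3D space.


dx=12, dy=-29, dz=-36
d = sqrt(144+841+1296) = sqrt(2281) = 47.7598

47.7598


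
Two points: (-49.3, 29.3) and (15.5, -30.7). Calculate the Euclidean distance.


dx = 15.5 + 49.3 = 64.8
dy = -30.7 - 29.3 = -60.0
d = sqrt(4199.04 + 3600.0) = sqrt(7799.04) = 88.3122

88.3122


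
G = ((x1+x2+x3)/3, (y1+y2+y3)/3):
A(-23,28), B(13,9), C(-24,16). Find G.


Gx = (-23+13- 24)/3 = -34/3 = -11.3333
Gy = (28+9+16)/3 = 53/3 = 17.6667

G = (-11.3333, 17.6667)


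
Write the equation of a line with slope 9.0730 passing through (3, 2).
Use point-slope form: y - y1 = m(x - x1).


y - 2 = 9.0730(x - 3)
y = 9.0730x + 2 - 9.0730*3
y = 9.0730x - 25.2190

y = 9.0730x - 25.2190


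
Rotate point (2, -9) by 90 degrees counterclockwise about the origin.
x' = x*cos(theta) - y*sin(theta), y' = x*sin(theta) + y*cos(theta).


cos(90) = 0, sin(90) = 1
x' = 2*0 + 9*1 = 9
y' = 2*1 - 9*0 = 2

(9, 2)


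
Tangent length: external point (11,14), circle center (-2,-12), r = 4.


d = sqrt((11+ 2)^2 + (14+ 12)^2) = sqrt(169+676) = 29.0689
L = sqrt(845.0000 - 16) = sqrt(829.0000) = 28.7924

28.7924


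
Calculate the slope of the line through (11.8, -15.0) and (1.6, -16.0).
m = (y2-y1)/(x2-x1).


dy = -16.0 + 15.0 = -1.0
dx = 1.6 - 11.8 = -10.2
m = -1.0/(-10.2) = 0.0980

m = 0.0980


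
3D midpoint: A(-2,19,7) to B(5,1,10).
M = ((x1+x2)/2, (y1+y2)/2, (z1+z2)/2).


Mx = (-2+5)/2 = 1.5000
My = (19+1)/2 = 10.0000
Mz = (7+10)/2 = 8.5000

M = (1.5000, 10.0000, 8.5000)


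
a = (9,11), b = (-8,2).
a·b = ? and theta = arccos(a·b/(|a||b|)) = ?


a·b = 9*(-8) + 11*2 = -72 + 22 = -50
|a| = sqrt(81+121) = 14.2127
|b| = sqrt(64+4) = 8.2462
cos(theta) = -50/(sqrt(202)*sqrt(68)) = -50/sqrt(13736) = -0.426619
theta = arccos(-50/sqrt(13736)) = 115.2532 degrees

a·b = -50, theta = 115.2532 deg


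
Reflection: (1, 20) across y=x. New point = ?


Reflection rule for y=x: (y, x)
(1, 20) -> (20, 1)

(20, 1)


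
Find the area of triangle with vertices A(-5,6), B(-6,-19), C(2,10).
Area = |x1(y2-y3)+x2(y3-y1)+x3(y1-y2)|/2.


-5*(-19-10) = 145
-6*(10-6) = -24
2*(6+ 19) = 50
sum = 171
Area = |171|/2 = 85.5000

85.5000 sq units


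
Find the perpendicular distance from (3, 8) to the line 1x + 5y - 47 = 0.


|1*3 + 5*8 - 47| = |-4| = 4
sqrt(1 + 25) = sqrt(26) = 5.0990
d = 4/sqrt(26) = 0.7845

0.7845


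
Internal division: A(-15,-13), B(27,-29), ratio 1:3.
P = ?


Px = (1*27 + 3*(-15))/4 = -18/4 = -4.5000
Py = (1*(-29) + 3*(-13))/4 = -68/4 = -17.0000

P = (-4.5000, -17.0000)


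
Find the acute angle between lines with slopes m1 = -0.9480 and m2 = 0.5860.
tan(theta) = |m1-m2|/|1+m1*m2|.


m1-m2 = -1.534
1+m1*m2 = 0.444472
tan(theta) = |-1.534/0.444472| = 3.451286
theta = arctan(|-1.534/0.444472|) = 73.8412 degrees (acute angle)

73.8412 degrees


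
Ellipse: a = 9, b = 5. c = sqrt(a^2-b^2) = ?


c^2 = 9^2 - 5^2 = 81 - 25 = 56
c = sqrt(56) = 7.4833

c = 7.4833


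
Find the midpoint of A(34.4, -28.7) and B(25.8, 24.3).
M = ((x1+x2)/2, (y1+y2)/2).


Mx = (34.4 + 25.8)/2 = 60.2/2 = 30.1000
My = (-28.7 + 24.3)/2 = -4.4/2 = -2.2000

(30.1000, -2.2000)


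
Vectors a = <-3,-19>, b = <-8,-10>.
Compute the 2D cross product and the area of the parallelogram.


cross = -3*(-10) + 19*(-8) = 30 - 152 = -122
Parallelogram area = |-122| = 122

cross = -122, parallelogram area = 122


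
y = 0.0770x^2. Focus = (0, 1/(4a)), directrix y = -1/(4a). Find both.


a = 0.0770
1/(4a) = 3.2468
Focus = (0, 3.2468)
Directrix: y = -3.2468

Focus = (0, 3.2468), Directrix: y = -3.2468


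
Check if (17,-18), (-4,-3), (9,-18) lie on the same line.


17*(-3+ 18) - 4*(-18+ 18) + 9*(-18+ 3)
= 255 + 0 - 135 = 120

No, not collinear (determinant = 120)


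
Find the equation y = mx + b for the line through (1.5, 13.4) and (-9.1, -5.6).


m = (-19.0)/(-10.6) = 1.7925
b = y1 - m*x1 = 13.4 - (-19.0*1.5)/(-10.6) = 13.4 - 2.6887 = 10.7113

y = 1.7925x + 10.7113


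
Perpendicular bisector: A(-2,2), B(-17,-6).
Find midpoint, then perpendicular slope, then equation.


Midpoint = (-9.5, -2)
Slope of AB = dy/dx = -8/(-15) = 0.5333
Perp slope = -dx/dy = -15/8 = -1.8750
b = My - (perp slope)*Mx = -2 + (-15*(-9.5))/(-8) = -2 - 17.8125 = -19.8125

y = -1.8750x - 19.8125


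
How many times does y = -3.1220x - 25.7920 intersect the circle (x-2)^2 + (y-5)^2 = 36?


Substitute y = -3.1220x - 25.7920: (x-2)^2 + (-3.1220x- 25.7920-5)^2 = 36
Expand to Ax^2 + Bx + C = 0, where b-k = -30.792
A = 1+m^2 = 10.746884
B = 2(m(b-k) - h) = 2(-3.1220*(-30.792) - 2) = 188.265248
C = h^2 + (b-k)^2 - r^2 = 4 + 948.147264 - 36 = 916.147264
disc = B^2-4AC = 35443.8036 - 39382.9135 = -3939.1099
disc < 0

0 intersection points


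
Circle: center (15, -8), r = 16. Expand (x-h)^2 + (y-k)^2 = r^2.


(x-15)^2 + (y+ 8)^2 = 16^2
D = -2h = -30, E = -2k = 16
F = h^2+k^2-r^2 = 225+64-256 = 33

x^2 + y^2 - 30x + 16y + 33 = 0


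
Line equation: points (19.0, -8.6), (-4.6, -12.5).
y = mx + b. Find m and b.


m = (-3.9)/(-23.6) = 0.1653
b = y1 - m*x1 = -8.6 - (-3.9*19.0)/(-23.6) = -8.6 - 3.1398 = -11.7398

y = 0.1653x - 11.7398


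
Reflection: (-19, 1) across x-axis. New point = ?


Reflection rule for x-axis: (x, -y)
(-19, 1) -> (-19, -1)

(-19, -1)


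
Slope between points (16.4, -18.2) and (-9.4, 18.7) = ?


dy = 18.7 + 18.2 = 36.9
dx = -9.4 - 16.4 = -25.8
m = 36.9/(-25.8) = -1.4302

m = -1.4302


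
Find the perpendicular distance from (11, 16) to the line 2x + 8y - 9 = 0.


|2*11 + 8*16 - 9| = |141| = 141
sqrt(4 + 64) = sqrt(68) = 8.2462
d = 141/sqrt(68) = 17.0988

17.0988


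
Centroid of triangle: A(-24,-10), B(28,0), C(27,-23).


Gx = (-24+28+27)/3 = 31/3 = 10.3333
Gy = (-10+0- 23)/3 = -33/3 = -11.0000

G = (10.3333, -11.0000)


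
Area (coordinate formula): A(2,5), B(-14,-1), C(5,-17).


2*(-1+ 17) = 32
-14*(-17-5) = 308
5*(5+ 1) = 30
sum = 370
Area = |370|/2 = 185.0000

185.0000 sq units


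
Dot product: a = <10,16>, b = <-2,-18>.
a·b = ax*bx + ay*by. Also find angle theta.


a·b = 10*(-2) + 16*(-18) = -20 - 288 = -308
|a| = sqrt(100+256) = 18.8680
|b| = sqrt(4+324) = 18.1108
cos(theta) = -308/(sqrt(356)*sqrt(328)) = -308/sqrt(116768) = -0.901340
theta = arccos(-308/sqrt(116768)) = 154.3348 degrees

a·b = -308, theta = 154.3348 deg


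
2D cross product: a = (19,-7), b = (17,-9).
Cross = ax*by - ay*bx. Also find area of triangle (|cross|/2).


cross = 19*(-9) + 7*17 = -171 + 119 = -52
Triangle area = |-52|/2 = 52/2 = 26.0000

cross = -52, triangle area = 26.0000


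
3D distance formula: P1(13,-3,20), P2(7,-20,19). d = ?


dx=-6, dy=-17, dz=-1
d = sqrt(36+289+1) = sqrt(326) = 18.0555

18.0555


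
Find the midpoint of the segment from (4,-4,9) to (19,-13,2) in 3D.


Mx = (4+19)/2 = 11.5000
My = (-4- 13)/2 = -8.5000
Mz = (9+2)/2 = 5.5000

M = (11.5000, -8.5000, 5.5000)


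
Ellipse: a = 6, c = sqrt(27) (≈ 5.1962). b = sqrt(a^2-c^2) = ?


b^2 = 6^2 - (sqrt(27))^2 = 36 - 27 = 9
b = sqrt(9) = 3

b = 3


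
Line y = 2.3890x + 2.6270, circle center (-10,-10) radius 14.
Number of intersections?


Substitute y = 2.3890x + 2.6270: (x+ 10)^2 + (2.3890x+2.6270+ 10)^2 = 196
Expand to Ax^2 + Bx + C = 0, where b-k = 12.627
A = 1+m^2 = 6.707321
B = 2(m(b-k) - h) = 2(2.3890*12.627 + 10) = 80.331806
C = h^2 + (b-k)^2 - r^2 = 100 + 159.441129 - 196 = 63.441129
disc = B^2-4AC = 6453.1991 - 1702.0801 = 4751.1190
disc > 0

2 intersection points


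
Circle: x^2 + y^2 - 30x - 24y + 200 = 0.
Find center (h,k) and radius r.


h = -D/2 = 30/2 = 15
k = -E/2 = 24/2 = 12
r^2 = h^2 + k^2 - F = 225 + 144 - 200 = 169
r = 13

Center (15, 12), radius = 13


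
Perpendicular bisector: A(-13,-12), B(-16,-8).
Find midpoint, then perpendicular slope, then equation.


Midpoint = (-14.5, -10)
Slope of AB = dy/dx = 4/(-3) = -1.3333
Perp slope = -dx/dy = 3/4 = 0.7500
b = My - (perp slope)*Mx = -10 + (-3*(-14.5))/4 = -10 + 10.8750 = 0.8750

y = 0.7500x + 0.8750


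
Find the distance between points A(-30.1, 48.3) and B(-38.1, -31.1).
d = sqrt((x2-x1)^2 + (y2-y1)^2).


dx = -38.1 + 30.1 = -8.0
dy = -31.1 - 48.3 = -79.4
d = sqrt(64.0 + 6304.36) = sqrt(6368.36) = 79.8020

79.8020


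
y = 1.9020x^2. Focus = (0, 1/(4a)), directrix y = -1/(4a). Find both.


a = 1.9020
1/(4a) = 0.1314
Focus = (0, 0.1314)
Directrix: y = -0.1314

Focus = (0, 0.1314), Directrix: y = -0.1314


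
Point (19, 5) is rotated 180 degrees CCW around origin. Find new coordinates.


cos(180) = -1, sin(180) = 0
x' = 19*(-1) - 5*0 = -19
y' = 19*0 + 5*(-1) = -5

(-19, -5)


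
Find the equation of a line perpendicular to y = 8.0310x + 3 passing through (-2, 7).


Perpendicular slope = -1/m1 = -1/8.0310 = -0.1245
b2 = y0 - m2*x0 = 7 - 2/8.0310 = 7 - 0.2490 = 6.7510

y = -0.1245x + 6.7510


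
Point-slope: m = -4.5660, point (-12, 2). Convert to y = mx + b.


y - 2 = -4.5660(x + 12)
y = -4.5660x + 2 + 4.5660*(-12)
y = -4.5660x - 52.7920

y = -4.5660x - 52.7920


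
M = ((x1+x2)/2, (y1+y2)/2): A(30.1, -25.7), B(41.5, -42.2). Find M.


Mx = (30.1 + 41.5)/2 = 71.6/2 = 35.8000
My = (-25.7 - 42.2)/2 = -67.9/2 = -33.9500

(35.8000, -33.9500)


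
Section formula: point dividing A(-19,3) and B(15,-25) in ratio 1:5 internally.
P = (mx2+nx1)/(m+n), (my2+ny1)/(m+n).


Px = (1*15 + 5*(-19))/6 = -80/6 = -13.3333
Py = (1*(-25) + 5*3)/6 = -10/6 = -1.6667

P = (-13.3333, -1.6667)


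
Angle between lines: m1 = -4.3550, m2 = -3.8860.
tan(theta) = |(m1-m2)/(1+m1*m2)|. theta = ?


m1-m2 = -0.469
1+m1*m2 = 17.92353
tan(theta) = |-0.469/17.92353| = 0.026167
theta = arctan(|-0.469/17.92353|) = 1.4989 degrees (acute angle)

1.4989 degrees


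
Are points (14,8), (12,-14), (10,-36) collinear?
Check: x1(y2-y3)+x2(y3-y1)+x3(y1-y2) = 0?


14*(-14+ 36) + 12*(-36-8) + 10*(8+ 14)
= 308 - 528 + 220 = 0

Yes, collinear (determinant = 0)


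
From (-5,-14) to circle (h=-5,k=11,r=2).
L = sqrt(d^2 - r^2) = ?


d = sqrt((-5+ 5)^2 + (-14-11)^2) = sqrt(0+625) = 25.0000
L = sqrt(625.0000 - 4) = sqrt(621.0000) = 24.9199

24.9199


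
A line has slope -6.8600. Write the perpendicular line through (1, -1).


Perpendicular slope = -1/m1 = -1/(-6.8600) = 0.1458
b2 = y0 - m2*x0 = -1 + 1/(-6.8600) = -1 - 0.1458 = -1.1458

y = 0.1458x - 1.1458


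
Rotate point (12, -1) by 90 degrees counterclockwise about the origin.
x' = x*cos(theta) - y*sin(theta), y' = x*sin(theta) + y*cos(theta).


cos(90) = 0, sin(90) = 1
x' = 12*0 + 1*1 = 1
y' = 12*1 - 1*0 = 12

(1, 12)


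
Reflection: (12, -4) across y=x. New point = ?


Reflection rule for y=x: (y, x)
(12, -4) -> (-4, 12)

(-4, 12)


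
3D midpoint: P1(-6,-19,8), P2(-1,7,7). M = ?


Mx = (-6- 1)/2 = -3.5000
My = (-19+7)/2 = -6.0000
Mz = (8+7)/2 = 7.5000

M = (-3.5000, -6.0000, 7.5000)


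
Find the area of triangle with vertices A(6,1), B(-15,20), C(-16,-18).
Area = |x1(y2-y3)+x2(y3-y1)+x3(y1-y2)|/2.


6*(20+ 18) = 228
-15*(-18-1) = 285
-16*(1-20) = 304
sum = 817
Area = |817|/2 = 408.5000

408.5000 sq units


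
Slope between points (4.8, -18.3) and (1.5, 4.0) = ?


dy = 4.0 + 18.3 = 22.3
dx = 1.5 - 4.8 = -3.3
m = 22.3/(-3.3) = -6.7576

m = -6.7576


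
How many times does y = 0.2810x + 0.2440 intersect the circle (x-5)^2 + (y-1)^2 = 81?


Substitute y = 0.2810x + 0.2440: (x-5)^2 + (0.2810x+0.2440-1)^2 = 81
Expand to Ax^2 + Bx + C = 0, where b-k = -0.756
A = 1+m^2 = 1.078961
B = 2(m(b-k) - h) = 2(0.2810*(-0.756) - 5) = -10.424872
C = h^2 + (b-k)^2 - r^2 = 25 + 0.571536 - 81 = -55.428464
disc = B^2-4AC = 108.6780 + 239.2206 = 347.8986
disc > 0

2 intersection points


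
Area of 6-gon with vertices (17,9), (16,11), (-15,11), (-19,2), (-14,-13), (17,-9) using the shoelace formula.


sum(xi*y_{i+1}) = 17*11 + 16*11 - 15*2 - 19*(-13) - 14*(-9) + 17*9 = 859
sum(yi*x_{i+1}) = 9*16 + 11*(-15) + 11*(-19) + 2*(-14) - 13*17 - 9*17 = -632
Area = |859 + 632|/2 = 1491/2 = 745.5000

745.5000 sq units


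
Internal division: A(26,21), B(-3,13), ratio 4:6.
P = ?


Px = (4*(-3) + 6*26)/10 = 144/10 = 14.4000
Py = (4*13 + 6*21)/10 = 178/10 = 17.8000

P = (14.4000, 17.8000)


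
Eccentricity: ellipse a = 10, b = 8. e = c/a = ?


c = sqrt(100-64) = sqrt(36) = 6.0000
e = c/a = 6/10 = 0.6000

e = 0.6000


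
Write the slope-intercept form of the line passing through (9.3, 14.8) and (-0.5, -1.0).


m = (-15.8)/(-9.8) = 1.6122
b = y1 - m*x1 = 14.8 - (-15.8*9.3)/(-9.8) = 14.8 - 14.9939 = -0.1939

y = 1.6122x - 0.1939


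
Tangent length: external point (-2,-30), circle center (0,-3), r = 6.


d = sqrt((-2-0)^2 + (-30+ 3)^2) = sqrt(4+729) = 27.0740
L = sqrt(733.0000 - 36) = sqrt(697.0000) = 26.4008

26.4008


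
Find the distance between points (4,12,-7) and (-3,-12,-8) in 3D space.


dx=-7, dy=-24, dz=-1
d = sqrt(49+576+1) = sqrt(626) = 25.0200

25.0200


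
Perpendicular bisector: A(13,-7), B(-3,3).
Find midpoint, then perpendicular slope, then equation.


Midpoint = (5, -2)
Slope of AB = dy/dx = 10/(-16) = -0.6250
Perp slope = -dx/dy = 16/10 = 1.6000
b = My - (perp slope)*Mx = -2 + (-16*5)/10 = -2 - 8.0000 = -10.0000

y = 1.6000x - 10.0000


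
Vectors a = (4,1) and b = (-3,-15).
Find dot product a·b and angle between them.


a·b = 4*(-3) + 1*(-15) = -12 - 15 = -27
|a| = sqrt(16+1) = 4.1231
|b| = sqrt(9+225) = 15.2971
cos(theta) = -27/(sqrt(17)*sqrt(234)) = -27/sqrt(3978) = -0.428086
theta = arccos(-27/sqrt(3978)) = 115.3462 degrees

a·b = -27, theta = 115.3462 deg


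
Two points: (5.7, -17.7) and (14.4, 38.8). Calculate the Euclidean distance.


dx = 14.4 - 5.7 = 8.7
dy = 38.8 + 17.7 = 56.5
d = sqrt(75.69 + 3192.25) = sqrt(3267.94) = 57.1659

57.1659


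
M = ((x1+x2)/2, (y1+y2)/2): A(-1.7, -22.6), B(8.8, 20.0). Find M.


Mx = (-1.7 + 8.8)/2 = 7.1/2 = 3.5500
My = (-22.6 + 20.0)/2 = -2.6/2 = -1.3000

(3.5500, -1.3000)


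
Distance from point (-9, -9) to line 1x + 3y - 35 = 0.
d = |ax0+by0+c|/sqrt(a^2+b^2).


|1*(-9) + 3*(-9) - 35| = |-71| = 71
sqrt(1 + 9) = sqrt(10) = 3.1623
d = 71/sqrt(10) = 22.4522

22.4522


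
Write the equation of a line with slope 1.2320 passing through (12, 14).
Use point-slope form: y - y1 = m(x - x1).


y - 14 = 1.2320(x - 12)
y = 1.2320x + 14 - 1.2320*12
y = 1.2320x - 0.7840

y = 1.2320x - 0.7840


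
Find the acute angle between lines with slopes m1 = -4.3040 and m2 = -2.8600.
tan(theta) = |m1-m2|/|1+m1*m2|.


m1-m2 = -1.444
1+m1*m2 = 13.30944
tan(theta) = |-1.444/13.30944| = 0.108494
theta = arctan(|-1.444/13.30944|) = 6.1921 degrees (acute angle)

6.1921 degrees


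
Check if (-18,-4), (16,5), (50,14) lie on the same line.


-18*(5-14) + 16*(14+ 4) + 50*(-4-5)
= 162 + 288 - 450 = 0

Yes, collinear (determinant = 0)


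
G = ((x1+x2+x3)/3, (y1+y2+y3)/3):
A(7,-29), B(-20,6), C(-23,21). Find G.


Gx = (7- 20- 23)/3 = -36/3 = -12.0000
Gy = (-29+6+21)/3 = -2/3 = -0.6667

G = (-12.0000, -0.6667)


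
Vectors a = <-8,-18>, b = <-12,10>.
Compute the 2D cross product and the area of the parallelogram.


cross = -8*10 + 18*(-12) = -80 - 216 = -296
Parallelogram area = |-296| = 296

cross = -296, parallelogram area = 296


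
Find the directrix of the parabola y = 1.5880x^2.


a = 1.5880
1/(4a) = 0.1574
directrix: y = -0.1574 = -0.1574

y = -0.1574


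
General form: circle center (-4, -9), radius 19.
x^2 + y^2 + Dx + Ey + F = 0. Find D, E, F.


(x+ 4)^2 + (y+ 9)^2 = 19^2
D = -2h = 8, E = -2k = 18
F = h^2+k^2-r^2 = 16+81-361 = -264

D = 8, E = 18, F = -264


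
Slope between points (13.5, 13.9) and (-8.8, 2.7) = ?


dy = 2.7 - 13.9 = -11.2
dx = -8.8 - 13.5 = -22.3
m = -11.2/(-22.3) = 0.5022

m = 0.5022


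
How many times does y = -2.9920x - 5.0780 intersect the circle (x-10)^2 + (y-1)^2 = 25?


Substitute y = -2.9920x - 5.0780: (x-10)^2 + (-2.9920x- 5.0780-1)^2 = 25
Expand to Ax^2 + Bx + C = 0, where b-k = -6.078
A = 1+m^2 = 9.952064
B = 2(m(b-k) - h) = 2(-2.9920*(-6.078) - 10) = 16.370752
C = h^2 + (b-k)^2 - r^2 = 100 + 36.942084 - 25 = 111.942084
disc = B^2-4AC = 268.0015 - 4456.2191 = -4188.2176
disc < 0

0 intersection points


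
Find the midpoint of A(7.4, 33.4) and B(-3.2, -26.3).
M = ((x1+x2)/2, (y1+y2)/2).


Mx = (7.4 - 3.2)/2 = 4.2/2 = 2.1000
My = (33.4 - 26.3)/2 = 7.1/2 = 3.5500

(2.1000, 3.5500)


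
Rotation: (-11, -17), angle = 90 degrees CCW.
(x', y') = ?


cos(90) = 0, sin(90) = 1
x' = -11*0 + 17*1 = 17
y' = -11*1 - 17*0 = -11

(17, -11)


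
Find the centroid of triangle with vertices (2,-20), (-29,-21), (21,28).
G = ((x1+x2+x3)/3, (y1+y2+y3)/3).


Gx = (2- 29+21)/3 = -6/3 = -2.0000
Gy = (-20- 21+28)/3 = -13/3 = -4.3333

G = (-2.0000, -4.3333)


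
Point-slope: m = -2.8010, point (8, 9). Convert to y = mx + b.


y - 9 = -2.8010(x - 8)
y = -2.8010x + 9 + 2.8010*8
y = -2.8010x + 31.4080

y = -2.8010x + 31.4080


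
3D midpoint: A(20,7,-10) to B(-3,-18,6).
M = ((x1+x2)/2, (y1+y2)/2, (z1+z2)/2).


Mx = (20- 3)/2 = 8.5000
My = (7- 18)/2 = -5.5000
Mz = (-10+6)/2 = -2.0000

M = (8.5000, -5.5000, -2.0000)


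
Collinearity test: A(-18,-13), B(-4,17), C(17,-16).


-18*(17+ 16) - 4*(-16+ 13) + 17*(-13-17)
= -594 + 12 - 510 = -1092

No, not collinear (determinant = -1092)


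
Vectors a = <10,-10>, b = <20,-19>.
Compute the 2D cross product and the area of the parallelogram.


cross = 10*(-19) + 10*20 = -190 + 200 = 10
Parallelogram area = |10| = 10

cross = 10, parallelogram area = 10


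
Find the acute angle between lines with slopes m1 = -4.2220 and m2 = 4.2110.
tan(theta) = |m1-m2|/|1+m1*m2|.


m1-m2 = -8.433
1+m1*m2 = -16.778842
tan(theta) = |-8.433/(-16.778842)| = 0.502597
theta = arctan(|-8.433/(-16.778842)|) = 26.6840 degrees (acute angle)

26.6840 degrees


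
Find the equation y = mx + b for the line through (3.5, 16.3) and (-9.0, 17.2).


m = (0.9)/(-12.5) = -0.0720
b = y1 - m*x1 = 16.3 - (0.9*3.5)/(-12.5) = 16.3 + 0.2520 = 16.5520

y = -0.0720x + 16.5520


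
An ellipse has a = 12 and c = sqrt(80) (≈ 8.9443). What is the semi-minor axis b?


b^2 = 12^2 - (sqrt(80))^2 = 144 - 80 = 64
b = sqrt(64) = 8

b = 8


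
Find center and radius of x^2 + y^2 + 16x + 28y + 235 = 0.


h = -D/2 = -16/2 = -8
k = -E/2 = -28/2 = -14
r^2 = h^2 + k^2 - F = 64 + 196 - 235 = 25
r = 5

Center (-8, -14), radius = 5


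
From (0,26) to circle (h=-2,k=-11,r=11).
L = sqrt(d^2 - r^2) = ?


d = sqrt((0+ 2)^2 + (26+ 11)^2) = sqrt(4+1369) = 37.0540
L = sqrt(1373.0000 - 121) = sqrt(1252.0000) = 35.3836

35.3836


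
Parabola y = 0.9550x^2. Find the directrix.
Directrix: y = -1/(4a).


a = 0.9550
1/(4a) = 0.2618
directrix: y = -0.2618 = -0.2618

y = -0.2618


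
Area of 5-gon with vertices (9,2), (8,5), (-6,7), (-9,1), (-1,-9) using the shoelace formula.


sum(xi*y_{i+1}) = 9*5 + 8*7 - 6*1 - 9*(-9) - 1*2 = 174
sum(yi*x_{i+1}) = 2*8 + 5*(-6) + 7*(-9) + 1*(-1) - 9*9 = -159
Area = |174 + 159|/2 = 333/2 = 166.5000

166.5000 sq units


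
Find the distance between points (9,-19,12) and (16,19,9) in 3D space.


dx=7, dy=38, dz=-3
d = sqrt(49+1444+9) = sqrt(1502) = 38.7556

38.7556


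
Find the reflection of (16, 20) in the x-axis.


Reflection rule for x-axis: (x, -y)
(16, 20) -> (16, -20)

(16, -20)


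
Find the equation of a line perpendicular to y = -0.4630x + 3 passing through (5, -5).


Perpendicular slope = -1/m1 = -1/(-0.4630) = 2.1598
b2 = y0 - m2*x0 = -5 + 5/(-0.4630) = -5 - 10.7991 = -15.7991

y = 2.1598x - 15.7991


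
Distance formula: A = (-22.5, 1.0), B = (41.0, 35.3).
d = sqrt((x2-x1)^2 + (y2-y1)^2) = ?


dx = 41.0 + 22.5 = 63.5
dy = 35.3 - 1.0 = 34.3
d = sqrt(4032.25 + 1176.49) = sqrt(5208.74) = 72.1716

72.1716


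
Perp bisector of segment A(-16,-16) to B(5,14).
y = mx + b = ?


Midpoint = (-5.5, -1)
Slope of AB = dy/dx = 30/21 = 1.4286
Perp slope = -dx/dy = -21/30 = -0.7000
b = My - (perp slope)*Mx = -1 + (21*(-5.5))/30 = -1 - 3.8500 = -4.8500

y = -0.7000x - 4.8500


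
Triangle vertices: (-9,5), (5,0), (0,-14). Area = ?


-9*(0+ 14) = -126
5*(-14-5) = -95
0*(5-0) = 0
sum = -221
Area = |-221|/2 = 110.5000

110.5000 sq units


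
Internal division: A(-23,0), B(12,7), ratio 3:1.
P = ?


Px = (3*12 + 1*(-23))/4 = 13/4 = 3.2500
Py = (3*7 + 1*0)/4 = 21/4 = 5.2500

P = (3.2500, 5.2500)


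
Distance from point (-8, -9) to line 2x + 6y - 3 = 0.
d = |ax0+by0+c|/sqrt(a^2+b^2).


|2*(-8) + 6*(-9) - 3| = |-73| = 73
sqrt(4 + 36) = sqrt(40) = 6.3246
d = 73/sqrt(40) = 11.5423

11.5423


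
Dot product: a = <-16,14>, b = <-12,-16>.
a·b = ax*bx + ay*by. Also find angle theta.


a·b = -16*(-12) + 14*(-16) = 192 - 224 = -32
|a| = sqrt(256+196) = 21.2603
|b| = sqrt(144+256) = 20.0000
cos(theta) = -32/(sqrt(452)*sqrt(400)) = -32/sqrt(180800) = -0.075258
theta = arccos(-32/sqrt(180800)) = 94.3160 degrees

a·b = -32, theta = 94.3160 deg


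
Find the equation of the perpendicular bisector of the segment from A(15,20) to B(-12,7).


Midpoint = (1.5, 13.5)
Slope of AB = dy/dx = -13/(-27) = 0.4815
Perp slope = -dx/dy = -27/13 = -2.0769
b = My - (perp slope)*Mx = 13.5 + (-27*1.5)/(-13) = 13.5 + 3.1154 = 16.6154

y = -2.0769x + 16.6154


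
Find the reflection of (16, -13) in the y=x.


Reflection rule for y=x: (y, x)
(16, -13) -> (-13, 16)

(-13, 16)


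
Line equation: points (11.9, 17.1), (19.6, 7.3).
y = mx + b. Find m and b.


m = (-9.8)/(7.7) = -1.2727
b = y1 - m*x1 = 17.1 - (-9.8*11.9)/(7.7) = 17.1 + 15.1455 = 32.2455

y = -1.2727x + 32.2455


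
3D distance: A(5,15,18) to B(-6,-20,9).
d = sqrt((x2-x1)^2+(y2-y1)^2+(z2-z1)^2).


dx=-11, dy=-35, dz=-9
d = sqrt(121+1225+81) = sqrt(1427) = 37.7757

37.7757


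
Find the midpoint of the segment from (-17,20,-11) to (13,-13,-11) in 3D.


Mx = (-17+13)/2 = -2.0000
My = (20- 13)/2 = 3.5000
Mz = (-11- 11)/2 = -11.0000

M = (-2.0000, 3.5000, -11.0000)


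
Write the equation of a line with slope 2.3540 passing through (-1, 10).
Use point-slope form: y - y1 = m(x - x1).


y - 10 = 2.3540(x + 1)
y = 2.3540x + 10 - 2.3540*(-1)
y = 2.3540x + 12.3540

y = 2.3540x + 12.3540


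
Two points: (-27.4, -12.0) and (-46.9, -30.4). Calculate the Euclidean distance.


dx = -46.9 + 27.4 = -19.5
dy = -30.4 + 12.0 = -18.4
d = sqrt(380.25 + 338.56) = sqrt(718.81) = 26.8106

26.8106


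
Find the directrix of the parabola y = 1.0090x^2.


a = 1.0090
1/(4a) = 0.2478
directrix: y = -0.2478 = -0.2478

y = -0.2478


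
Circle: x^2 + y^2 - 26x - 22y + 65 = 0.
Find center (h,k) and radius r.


h = -D/2 = 26/2 = 13
k = -E/2 = 22/2 = 11
r^2 = h^2 + k^2 - F = 169 + 121 - 65 = 225
r = 15

Center (13, 11), radius = 15


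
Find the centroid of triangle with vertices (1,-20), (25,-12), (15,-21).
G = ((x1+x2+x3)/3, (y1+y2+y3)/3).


Gx = (1+25+15)/3 = 41/3 = 13.6667
Gy = (-20- 12- 21)/3 = -53/3 = -17.6667

G = (13.6667, -17.6667)


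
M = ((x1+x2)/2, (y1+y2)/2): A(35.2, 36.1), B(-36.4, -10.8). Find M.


Mx = (35.2 - 36.4)/2 = -1.2/2 = -0.6000
My = (36.1 - 10.8)/2 = 25.3/2 = 12.6500

(-0.6000, 12.6500)


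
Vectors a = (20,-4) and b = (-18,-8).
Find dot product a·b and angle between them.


a·b = 20*(-18) - 4*(-8) = -360 + 32 = -328
|a| = sqrt(400+16) = 20.3961
|b| = sqrt(324+64) = 19.6977
cos(theta) = -328/(sqrt(416)*sqrt(388)) = -328/sqrt(161408) = -0.816416
theta = arccos(-328/sqrt(161408)) = 144.7276 degrees

a·b = -328, theta = 144.7276 deg


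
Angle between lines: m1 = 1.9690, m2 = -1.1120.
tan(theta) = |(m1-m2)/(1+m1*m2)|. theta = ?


m1-m2 = 3.081
1+m1*m2 = -1.189528
tan(theta) = |3.081/(-1.189528)| = 2.590103
theta = arctan(|3.081/(-1.189528)|) = 68.8892 degrees (acute angle)

68.8892 degrees


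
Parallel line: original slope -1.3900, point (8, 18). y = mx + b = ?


Parallel lines have equal slopes.
m2 = -1.3900
b2 = 18 + 1.3900*8 = 29.1200

y = -1.3900x + 29.1200


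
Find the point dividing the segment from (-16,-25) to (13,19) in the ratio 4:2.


Px = (4*13 + 2*(-16))/6 = 20/6 = 3.3333
Py = (4*19 + 2*(-25))/6 = 26/6 = 4.3333

P = (3.3333, 4.3333)


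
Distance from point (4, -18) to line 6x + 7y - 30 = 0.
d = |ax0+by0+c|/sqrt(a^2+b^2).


|6*4 + 7*(-18) - 30| = |-132| = 132
sqrt(36 + 49) = sqrt(85) = 9.2195
d = 132/sqrt(85) = 14.3174

14.3174


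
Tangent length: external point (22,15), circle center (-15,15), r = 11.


d = sqrt((22+ 15)^2 + (15-15)^2) = sqrt(1369+0) = 37.0000
L = sqrt(1369.0000 - 121) = sqrt(1248.0000) = 35.3270

35.3270


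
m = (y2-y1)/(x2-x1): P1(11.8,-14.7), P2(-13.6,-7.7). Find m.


dy = -7.7 + 14.7 = 7
dx = -13.6 - 11.8 = -25.4
m = 7/(-25.4) = -0.2756

m = -0.2756


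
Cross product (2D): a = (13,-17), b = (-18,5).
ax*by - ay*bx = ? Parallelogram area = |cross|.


cross = 13*5 + 17*(-18) = 65 - 306 = -241
Parallelogram area = |-241| = 241

cross = -241, parallelogram area = 241


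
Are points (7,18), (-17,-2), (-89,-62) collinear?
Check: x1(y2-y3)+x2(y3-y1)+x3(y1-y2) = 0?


7*(-2+ 62) - 17*(-62-18) - 89*(18+ 2)
= 420 + 1360 - 1780 = 0

Yes, collinear (determinant = 0)


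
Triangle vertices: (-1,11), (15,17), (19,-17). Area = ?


-1*(17+ 17) = -34
15*(-17-11) = -420
19*(11-17) = -114
sum = -568
Area = |-568|/2 = 284.0000

284.0000 sq units


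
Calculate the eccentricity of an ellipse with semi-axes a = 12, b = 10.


c = sqrt(144-100) = sqrt(44) = 6.6332
e = c/a = sqrt(44)/12 = 0.5528

e = 0.5528


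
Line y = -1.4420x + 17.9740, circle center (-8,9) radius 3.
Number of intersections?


Substitute y = -1.4420x + 17.9740: (x+ 8)^2 + (-1.4420x+17.9740-9)^2 = 9
Expand to Ax^2 + Bx + C = 0, where b-k = 8.974
A = 1+m^2 = 3.079364
B = 2(m(b-k) - h) = 2(-1.4420*8.974 + 8) = -9.881016
C = h^2 + (b-k)^2 - r^2 = 64 + 80.532676 - 9 = 135.532676
disc = B^2-4AC = 97.6345 - 1669.4178 = -1571.7833
disc < 0

0 intersection points


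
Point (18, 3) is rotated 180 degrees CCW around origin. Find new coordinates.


cos(180) = -1, sin(180) = 0
x' = 18*(-1) - 3*0 = -18
y' = 18*0 + 3*(-1) = -3

(-18, -3)


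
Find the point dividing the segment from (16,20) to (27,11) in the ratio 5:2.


Px = (5*27 + 2*16)/7 = 167/7 = 23.8571
Py = (5*11 + 2*20)/7 = 95/7 = 13.5714

P = (23.8571, 13.5714)


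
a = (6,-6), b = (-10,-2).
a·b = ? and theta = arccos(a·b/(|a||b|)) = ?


a·b = 6*(-10) - 6*(-2) = -60 + 12 = -48
|a| = sqrt(36+36) = 8.4853
|b| = sqrt(100+4) = 10.1980
cos(theta) = -48/(sqrt(72)*sqrt(104)) = -48/sqrt(7488) = -0.554700
theta = arccos(-48/sqrt(7488)) = 123.6901 degrees

a·b = -48, theta = 123.6901 deg


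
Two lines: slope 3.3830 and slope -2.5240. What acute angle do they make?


m1-m2 = 5.907
1+m1*m2 = -7.538692
tan(theta) = |5.907/(-7.538692)| = 0.783558
theta = arctan(|5.907/(-7.538692)|) = 38.0807 degrees (acute angle)

38.0807 degrees


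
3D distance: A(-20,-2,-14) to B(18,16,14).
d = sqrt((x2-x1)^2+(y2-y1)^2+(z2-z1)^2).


dx=38, dy=18, dz=28
d = sqrt(1444+324+784) = sqrt(2552) = 50.5173

50.5173


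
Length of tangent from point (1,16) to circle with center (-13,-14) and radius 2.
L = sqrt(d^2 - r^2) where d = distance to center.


d = sqrt((1+ 13)^2 + (16+ 14)^2) = sqrt(196+900) = 33.1059
L = sqrt(1096.0000 - 4) = sqrt(1092.0000) = 33.0454

33.0454


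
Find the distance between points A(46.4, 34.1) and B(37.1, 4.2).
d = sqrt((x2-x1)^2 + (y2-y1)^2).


dx = 37.1 - 46.4 = -9.3
dy = 4.2 - 34.1 = -29.9
d = sqrt(86.49 + 894.01) = sqrt(980.5) = 31.3129

31.3129


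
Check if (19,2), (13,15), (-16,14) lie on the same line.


19*(15-14) + 13*(14-2) - 16*(2-15)
= 19 + 156 + 208 = 383

No, not collinear (determinant = 383)


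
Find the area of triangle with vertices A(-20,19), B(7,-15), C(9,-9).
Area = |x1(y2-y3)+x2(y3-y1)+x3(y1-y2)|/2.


-20*(-15+ 9) = 120
7*(-9-19) = -196
9*(19+ 15) = 306
sum = 230
Area = |230|/2 = 115.0000

115.0000 sq units


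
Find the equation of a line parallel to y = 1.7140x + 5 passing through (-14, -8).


Parallel lines have equal slopes.
m2 = 1.7140
b2 = -8 - 1.7140*(-14) = 15.9960

y = 1.7140x + 15.9960


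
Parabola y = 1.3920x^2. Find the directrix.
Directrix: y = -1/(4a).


a = 1.3920
1/(4a) = 0.1796
directrix: y = -0.1796 = -0.1796

y = -0.1796


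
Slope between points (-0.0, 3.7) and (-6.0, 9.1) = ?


dy = 9.1 - 3.7 = 5.4
dx = -6.0 + 0.0 = -6.0
m = 5.4/(-6.0) = -0.9000

m = -0.9000


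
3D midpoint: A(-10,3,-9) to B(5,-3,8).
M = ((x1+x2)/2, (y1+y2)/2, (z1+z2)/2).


Mx = (-10+5)/2 = -2.5000
My = (3- 3)/2 = 0
Mz = (-9+8)/2 = -0.5000

M = (-2.5000, 0, -0.5000)


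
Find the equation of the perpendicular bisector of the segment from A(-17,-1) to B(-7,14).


Midpoint = (-12, 6.5)
Slope of AB = dy/dx = 15/10 = 1.5000
Perp slope = -dx/dy = -10/15 = -0.6667
b = My - (perp slope)*Mx = 6.5 + (10*(-12))/15 = 6.5 - 8.0000 = -1.5000

y = -0.6667x - 1.5000
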